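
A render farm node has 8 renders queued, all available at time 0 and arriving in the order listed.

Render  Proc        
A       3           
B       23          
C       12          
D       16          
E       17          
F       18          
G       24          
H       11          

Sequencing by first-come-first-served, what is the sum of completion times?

518

FIFO (arrival order): A B C D E F G H.
A: 0→3
B: 3→26
C: 26→38
D: 38→54
E: 54→71
F: 71→89
G: 89→113
H: 113→124
Sum = 3+26+38+54+71+89+113+124 = 518.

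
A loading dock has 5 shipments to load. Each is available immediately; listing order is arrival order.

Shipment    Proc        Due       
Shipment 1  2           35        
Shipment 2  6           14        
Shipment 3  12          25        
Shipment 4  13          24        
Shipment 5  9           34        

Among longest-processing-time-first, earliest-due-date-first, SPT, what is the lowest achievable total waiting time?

LPT (decreasing processing time): Shipment 4 Shipment 3 Shipment 5 Shipment 2 Shipment 1.
Shipment 4: waits 0, runs 0→13
Shipment 3: waits 13, runs 13→25
Shipment 5: waits 25, runs 25→34
Shipment 2: waits 34, runs 34→40
Shipment 1: waits 40, runs 40→42
Sum = 0+13+25+34+40 = 112.
EDD (increasing due date): Shipment 2 Shipment 4 Shipment 3 Shipment 5 Shipment 1.
Shipment 2: waits 0, runs 0→6
Shipment 4: waits 6, runs 6→19
Shipment 3: waits 19, runs 19→31
Shipment 5: waits 31, runs 31→40
Shipment 1: waits 40, runs 40→42
Sum = 0+6+19+31+40 = 96.
SPT (increasing processing time): Shipment 1 Shipment 2 Shipment 5 Shipment 3 Shipment 4.
Shipment 1: waits 0, runs 0→2
Shipment 2: waits 2, runs 2→8
Shipment 5: waits 8, runs 8→17
Shipment 3: waits 17, runs 17→29
Shipment 4: waits 29, runs 29→42
Sum = 0+2+8+17+29 = 56.
LPT 112, EDD 96, SPT 56 → minimum 56.

56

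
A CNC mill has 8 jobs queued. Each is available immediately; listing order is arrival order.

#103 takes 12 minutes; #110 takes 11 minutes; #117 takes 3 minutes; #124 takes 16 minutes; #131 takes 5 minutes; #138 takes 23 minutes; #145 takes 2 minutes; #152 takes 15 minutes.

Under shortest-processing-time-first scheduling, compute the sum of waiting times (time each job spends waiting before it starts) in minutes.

183

SPT (increasing processing time): #145 #117 #131 #110 #103 #152 #124 #138.
#145: waits 0, runs 0→2
#117: waits 2, runs 2→5
#131: waits 5, runs 5→10
#110: waits 10, runs 10→21
#103: waits 21, runs 21→33
#152: waits 33, runs 33→48
#124: waits 48, runs 48→64
#138: waits 64, runs 64→87
Sum = 0+2+5+10+21+33+48+64 = 183.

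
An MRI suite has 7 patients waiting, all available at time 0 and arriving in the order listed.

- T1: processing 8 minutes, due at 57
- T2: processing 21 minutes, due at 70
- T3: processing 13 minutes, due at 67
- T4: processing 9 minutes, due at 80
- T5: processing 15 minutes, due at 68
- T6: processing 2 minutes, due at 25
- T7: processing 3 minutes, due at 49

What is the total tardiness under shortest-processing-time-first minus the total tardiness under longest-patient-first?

-74

SPT (increasing processing time): T6 T7 T1 T4 T3 T5 T2.
T6: 0→2, due 25, tardiness 0
T7: 2→5, due 49, tardiness 0
T1: 5→13, due 57, tardiness 0
T4: 13→22, due 80, tardiness 0
T3: 22→35, due 67, tardiness 0
T5: 35→50, due 68, tardiness 0
T2: 50→71, due 70, tardiness 1
Sum = 0+0+0+0+0+0+1 = 1.
LPT (decreasing processing time): T2 T5 T3 T4 T1 T7 T6.
T2: 0→21, due 70, tardiness 0
T5: 21→36, due 68, tardiness 0
T3: 36→49, due 67, tardiness 0
T4: 49→58, due 80, tardiness 0
T1: 58→66, due 57, tardiness 9
T7: 66→69, due 49, tardiness 20
T6: 69→71, due 25, tardiness 46
Sum = 0+0+0+0+9+20+46 = 75.
Difference = 1 − 75 = -74.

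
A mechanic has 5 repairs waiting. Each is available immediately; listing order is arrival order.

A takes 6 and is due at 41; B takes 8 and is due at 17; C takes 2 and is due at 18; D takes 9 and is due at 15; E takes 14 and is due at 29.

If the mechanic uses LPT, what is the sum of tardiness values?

43

LPT (decreasing processing time): E D B A C.
E: 0→14, due 29, tardiness 0
D: 14→23, due 15, tardiness 8
B: 23→31, due 17, tardiness 14
A: 31→37, due 41, tardiness 0
C: 37→39, due 18, tardiness 21
Sum = 0+8+14+0+21 = 43.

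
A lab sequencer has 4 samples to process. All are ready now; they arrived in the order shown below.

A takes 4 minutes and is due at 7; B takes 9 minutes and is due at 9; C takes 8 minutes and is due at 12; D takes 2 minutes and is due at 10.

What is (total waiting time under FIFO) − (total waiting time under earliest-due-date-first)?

6

FIFO (arrival order): A B C D.
A: waits 0, runs 0→4
B: waits 4, runs 4→13
C: waits 13, runs 13→21
D: waits 21, runs 21→23
Sum = 0+4+13+21 = 38.
EDD (increasing due date): A B D C.
A: waits 0, runs 0→4
B: waits 4, runs 4→13
D: waits 13, runs 13→15
C: waits 15, runs 15→23
Sum = 0+4+13+15 = 32.
Difference = 38 − 32 = 6.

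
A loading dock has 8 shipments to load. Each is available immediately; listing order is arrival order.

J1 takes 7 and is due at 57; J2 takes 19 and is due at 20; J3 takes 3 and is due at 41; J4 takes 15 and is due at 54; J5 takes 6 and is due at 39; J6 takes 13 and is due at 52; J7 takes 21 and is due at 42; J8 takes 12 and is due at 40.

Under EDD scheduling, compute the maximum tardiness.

EDD (increasing due date): J2 J5 J8 J3 J7 J6 J4 J1.
J2: 0→19, due 20, tardiness 0
J5: 19→25, due 39, tardiness 0
J8: 25→37, due 40, tardiness 0
J3: 37→40, due 41, tardiness 0
J7: 40→61, due 42, tardiness 19
J6: 61→74, due 52, tardiness 22
J4: 74→89, due 54, tardiness 35
J1: 89→96, due 57, tardiness 39
Maximum = 39.

39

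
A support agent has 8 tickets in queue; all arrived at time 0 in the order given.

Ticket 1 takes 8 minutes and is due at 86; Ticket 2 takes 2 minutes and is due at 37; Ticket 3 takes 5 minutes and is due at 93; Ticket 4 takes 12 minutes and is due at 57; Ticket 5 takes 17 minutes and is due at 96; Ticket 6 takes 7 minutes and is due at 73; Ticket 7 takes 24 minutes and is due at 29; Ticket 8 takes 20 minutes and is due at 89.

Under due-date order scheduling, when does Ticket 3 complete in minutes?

78

EDD (increasing due date): Ticket 7 Ticket 2 Ticket 4 Ticket 6 Ticket 1 Ticket 8 Ticket 3 Ticket 5.
Ticket 7: 0→24
Ticket 2: 24→26
Ticket 4: 26→38
Ticket 6: 38→45
Ticket 1: 45→53
Ticket 8: 53→73
Ticket 3: 73→78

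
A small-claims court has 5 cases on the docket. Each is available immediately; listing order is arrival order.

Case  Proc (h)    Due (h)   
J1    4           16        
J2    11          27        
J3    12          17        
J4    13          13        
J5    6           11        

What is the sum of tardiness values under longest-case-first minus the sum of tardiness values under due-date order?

LPT (decreasing processing time): J4 J3 J2 J5 J1.
J4: 0→13, due 13, tardiness 0
J3: 13→25, due 17, tardiness 8
J2: 25→36, due 27, tardiness 9
J5: 36→42, due 11, tardiness 31
J1: 42→46, due 16, tardiness 30
Sum = 0+8+9+31+30 = 78.
EDD (increasing due date): J5 J4 J1 J3 J2.
J5: 0→6, due 11, tardiness 0
J4: 6→19, due 13, tardiness 6
J1: 19→23, due 16, tardiness 7
J3: 23→35, due 17, tardiness 18
J2: 35→46, due 27, tardiness 19
Sum = 0+6+7+18+19 = 50.
Difference = 78 − 50 = 28.

28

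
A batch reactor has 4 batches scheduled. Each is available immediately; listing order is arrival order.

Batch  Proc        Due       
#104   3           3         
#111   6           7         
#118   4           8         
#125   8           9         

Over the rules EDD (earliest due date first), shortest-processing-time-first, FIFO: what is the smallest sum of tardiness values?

18

EDD (increasing due date): #104 #111 #118 #125.
#104: 0→3, due 3, tardiness 0
#111: 3→9, due 7, tardiness 2
#118: 9→13, due 8, tardiness 5
#125: 13→21, due 9, tardiness 12
Sum = 0+2+5+12 = 19.
SPT (increasing processing time): #104 #118 #111 #125.
#104: 0→3, due 3, tardiness 0
#118: 3→7, due 8, tardiness 0
#111: 7→13, due 7, tardiness 6
#125: 13→21, due 9, tardiness 12
Sum = 0+0+6+12 = 18.
FIFO (arrival order): #104 #111 #118 #125.
#104: 0→3, due 3, tardiness 0
#111: 3→9, due 7, tardiness 2
#118: 9→13, due 8, tardiness 5
#125: 13→21, due 9, tardiness 12
Sum = 0+2+5+12 = 19.
EDD 19, SPT 18, FIFO 19 → minimum 18.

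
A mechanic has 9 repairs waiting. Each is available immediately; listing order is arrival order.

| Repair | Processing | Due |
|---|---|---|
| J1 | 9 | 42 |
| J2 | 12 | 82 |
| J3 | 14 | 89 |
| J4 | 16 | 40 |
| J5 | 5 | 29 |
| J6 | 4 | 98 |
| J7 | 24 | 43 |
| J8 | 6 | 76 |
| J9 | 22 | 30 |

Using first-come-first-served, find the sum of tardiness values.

175

FIFO (arrival order): J1 J2 J3 J4 J5 J6 J7 J8 J9.
J1: 0→9, due 42, tardiness 0
J2: 9→21, due 82, tardiness 0
J3: 21→35, due 89, tardiness 0
J4: 35→51, due 40, tardiness 11
J5: 51→56, due 29, tardiness 27
J6: 56→60, due 98, tardiness 0
J7: 60→84, due 43, tardiness 41
J8: 84→90, due 76, tardiness 14
J9: 90→112, due 30, tardiness 82
Sum = 0+0+0+11+27+0+41+14+82 = 175.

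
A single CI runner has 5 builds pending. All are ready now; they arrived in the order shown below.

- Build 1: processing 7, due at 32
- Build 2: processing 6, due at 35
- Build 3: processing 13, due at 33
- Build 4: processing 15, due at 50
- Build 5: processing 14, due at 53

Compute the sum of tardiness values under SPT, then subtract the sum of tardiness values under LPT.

SPT (increasing processing time): Build 2 Build 1 Build 3 Build 5 Build 4.
Build 2: 0→6, due 35, tardiness 0
Build 1: 6→13, due 32, tardiness 0
Build 3: 13→26, due 33, tardiness 0
Build 5: 26→40, due 53, tardiness 0
Build 4: 40→55, due 50, tardiness 5
Sum = 0+0+0+0+5 = 5.
LPT (decreasing processing time): Build 4 Build 5 Build 3 Build 1 Build 2.
Build 4: 0→15, due 50, tardiness 0
Build 5: 15→29, due 53, tardiness 0
Build 3: 29→42, due 33, tardiness 9
Build 1: 42→49, due 32, tardiness 17
Build 2: 49→55, due 35, tardiness 20
Sum = 0+0+9+17+20 = 46.
Difference = 5 − 46 = -41.

-41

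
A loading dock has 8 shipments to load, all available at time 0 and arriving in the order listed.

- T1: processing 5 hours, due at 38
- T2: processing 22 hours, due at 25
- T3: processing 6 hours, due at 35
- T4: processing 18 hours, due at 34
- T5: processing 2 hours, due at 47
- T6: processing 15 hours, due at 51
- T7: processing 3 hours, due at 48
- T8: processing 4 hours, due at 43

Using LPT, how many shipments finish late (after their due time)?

7

LPT (decreasing processing time): T2 T4 T6 T3 T1 T8 T7 T5.
T2: 0→22, due 25, tardiness 0
T4: 22→40, due 34, tardiness 6
T6: 40→55, due 51, tardiness 4
T3: 55→61, due 35, tardiness 26
T1: 61→66, due 38, tardiness 28
T8: 66→70, due 43, tardiness 27
T7: 70→73, due 48, tardiness 25
T5: 73→75, due 47, tardiness 28
Late shipments: 7.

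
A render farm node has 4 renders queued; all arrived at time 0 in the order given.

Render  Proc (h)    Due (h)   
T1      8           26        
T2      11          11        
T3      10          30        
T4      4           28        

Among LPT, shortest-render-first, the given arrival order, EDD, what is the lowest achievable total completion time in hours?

71

LPT (decreasing processing time): T2 T3 T1 T4.
T2: 0→11
T3: 11→21
T1: 21→29
T4: 29→33
Sum = 11+21+29+33 = 94.
SPT (increasing processing time): T4 T1 T3 T2.
T4: 0→4
T1: 4→12
T3: 12→22
T2: 22→33
Sum = 4+12+22+33 = 71.
FIFO (arrival order): T1 T2 T3 T4.
T1: 0→8
T2: 8→19
T3: 19→29
T4: 29→33
Sum = 8+19+29+33 = 89.
EDD (increasing due date): T2 T1 T4 T3.
T2: 0→11
T1: 11→19
T4: 19→23
T3: 23→33
Sum = 11+19+23+33 = 86.
LPT 94, SPT 71, FIFO 89, EDD 86 → minimum 71.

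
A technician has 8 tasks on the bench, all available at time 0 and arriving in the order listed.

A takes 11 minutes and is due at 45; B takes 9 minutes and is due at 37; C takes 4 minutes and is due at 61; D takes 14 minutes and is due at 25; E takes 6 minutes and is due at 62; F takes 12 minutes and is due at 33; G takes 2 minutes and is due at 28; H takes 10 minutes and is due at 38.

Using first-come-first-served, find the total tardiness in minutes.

96

FIFO (arrival order): A B C D E F G H.
A: 0→11, due 45, tardiness 0
B: 11→20, due 37, tardiness 0
C: 20→24, due 61, tardiness 0
D: 24→38, due 25, tardiness 13
E: 38→44, due 62, tardiness 0
F: 44→56, due 33, tardiness 23
G: 56→58, due 28, tardiness 30
H: 58→68, due 38, tardiness 30
Sum = 0+0+0+13+0+23+30+30 = 96.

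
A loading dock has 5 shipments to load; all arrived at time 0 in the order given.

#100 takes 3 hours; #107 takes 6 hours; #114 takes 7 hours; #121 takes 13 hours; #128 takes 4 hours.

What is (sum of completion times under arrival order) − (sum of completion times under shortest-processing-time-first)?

FIFO (arrival order): #100 #107 #114 #121 #128.
#100: 0→3
#107: 3→9
#114: 9→16
#121: 16→29
#128: 29→33
Sum = 3+9+16+29+33 = 90.
SPT (increasing processing time): #100 #128 #107 #114 #121.
#100: 0→3
#128: 3→7
#107: 7→13
#114: 13→20
#121: 20→33
Sum = 3+7+13+20+33 = 76.
Difference = 90 − 76 = 14.

14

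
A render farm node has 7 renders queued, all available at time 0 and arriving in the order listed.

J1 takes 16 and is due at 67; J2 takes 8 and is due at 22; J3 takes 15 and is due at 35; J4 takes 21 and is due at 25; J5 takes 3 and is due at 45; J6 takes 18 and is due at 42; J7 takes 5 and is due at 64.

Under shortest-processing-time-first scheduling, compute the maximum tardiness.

SPT (increasing processing time): J5 J7 J2 J3 J1 J6 J4.
J5: 0→3, due 45, tardiness 0
J7: 3→8, due 64, tardiness 0
J2: 8→16, due 22, tardiness 0
J3: 16→31, due 35, tardiness 0
J1: 31→47, due 67, tardiness 0
J6: 47→65, due 42, tardiness 23
J4: 65→86, due 25, tardiness 61
Maximum = 61.

61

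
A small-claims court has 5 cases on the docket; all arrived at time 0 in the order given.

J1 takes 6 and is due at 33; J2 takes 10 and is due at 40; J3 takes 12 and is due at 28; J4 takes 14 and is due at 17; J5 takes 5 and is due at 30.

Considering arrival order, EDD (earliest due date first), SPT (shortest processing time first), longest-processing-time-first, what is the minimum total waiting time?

FIFO (arrival order): J1 J2 J3 J4 J5.
J1: waits 0, runs 0→6
J2: waits 6, runs 6→16
J3: waits 16, runs 16→28
J4: waits 28, runs 28→42
J5: waits 42, runs 42→47
Sum = 0+6+16+28+42 = 92.
EDD (increasing due date): J4 J3 J5 J1 J2.
J4: waits 0, runs 0→14
J3: waits 14, runs 14→26
J5: waits 26, runs 26→31
J1: waits 31, runs 31→37
J2: waits 37, runs 37→47
Sum = 0+14+26+31+37 = 108.
SPT (increasing processing time): J5 J1 J2 J3 J4.
J5: waits 0, runs 0→5
J1: waits 5, runs 5→11
J2: waits 11, runs 11→21
J3: waits 21, runs 21→33
J4: waits 33, runs 33→47
Sum = 0+5+11+21+33 = 70.
LPT (decreasing processing time): J4 J3 J2 J1 J5.
J4: waits 0, runs 0→14
J3: waits 14, runs 14→26
J2: waits 26, runs 26→36
J1: waits 36, runs 36→42
J5: waits 42, runs 42→47
Sum = 0+14+26+36+42 = 118.
FIFO 92, EDD 108, SPT 70, LPT 118 → minimum 70.

70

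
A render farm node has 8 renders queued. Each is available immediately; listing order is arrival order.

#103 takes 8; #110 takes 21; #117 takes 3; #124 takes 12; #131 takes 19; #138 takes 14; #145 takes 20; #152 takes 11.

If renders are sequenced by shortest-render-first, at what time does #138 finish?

SPT (increasing processing time): #117 #103 #152 #124 #138 #131 #145 #110.
#117: 0→3
#103: 3→11
#152: 11→22
#124: 22→34
#138: 34→48

48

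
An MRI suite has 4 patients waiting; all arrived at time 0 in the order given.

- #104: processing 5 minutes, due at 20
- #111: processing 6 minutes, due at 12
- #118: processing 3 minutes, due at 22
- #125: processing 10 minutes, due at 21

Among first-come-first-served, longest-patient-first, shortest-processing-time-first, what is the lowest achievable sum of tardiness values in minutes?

FIFO (arrival order): #104 #111 #118 #125.
#104: 0→5, due 20, tardiness 0
#111: 5→11, due 12, tardiness 0
#118: 11→14, due 22, tardiness 0
#125: 14→24, due 21, tardiness 3
Sum = 0+0+0+3 = 3.
LPT (decreasing processing time): #125 #111 #104 #118.
#125: 0→10, due 21, tardiness 0
#111: 10→16, due 12, tardiness 4
#104: 16→21, due 20, tardiness 1
#118: 21→24, due 22, tardiness 2
Sum = 0+4+1+2 = 7.
SPT (increasing processing time): #118 #104 #111 #125.
#118: 0→3, due 22, tardiness 0
#104: 3→8, due 20, tardiness 0
#111: 8→14, due 12, tardiness 2
#125: 14→24, due 21, tardiness 3
Sum = 0+0+2+3 = 5.
FIFO 3, LPT 7, SPT 5 → minimum 3.

3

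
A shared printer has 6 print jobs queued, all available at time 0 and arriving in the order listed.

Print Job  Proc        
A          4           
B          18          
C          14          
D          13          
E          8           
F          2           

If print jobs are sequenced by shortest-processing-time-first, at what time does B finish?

SPT (increasing processing time): F A E D C B.
F: 0→2
A: 2→6
E: 6→14
D: 14→27
C: 27→41
B: 41→59

59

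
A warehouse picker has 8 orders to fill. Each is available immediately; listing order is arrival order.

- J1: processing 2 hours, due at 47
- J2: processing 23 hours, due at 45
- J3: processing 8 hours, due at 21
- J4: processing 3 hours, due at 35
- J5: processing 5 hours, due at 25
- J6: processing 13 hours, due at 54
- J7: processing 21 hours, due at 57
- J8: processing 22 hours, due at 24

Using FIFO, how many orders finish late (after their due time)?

5

FIFO (arrival order): J1 J2 J3 J4 J5 J6 J7 J8.
J1: 0→2, due 47, tardiness 0
J2: 2→25, due 45, tardiness 0
J3: 25→33, due 21, tardiness 12
J4: 33→36, due 35, tardiness 1
J5: 36→41, due 25, tardiness 16
J6: 41→54, due 54, tardiness 0
J7: 54→75, due 57, tardiness 18
J8: 75→97, due 24, tardiness 73
Late orders: 5.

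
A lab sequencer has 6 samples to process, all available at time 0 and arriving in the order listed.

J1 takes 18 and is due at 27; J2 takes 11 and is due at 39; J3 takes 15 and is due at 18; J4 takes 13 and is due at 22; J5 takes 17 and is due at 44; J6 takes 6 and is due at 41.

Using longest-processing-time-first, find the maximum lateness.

LPT (decreasing processing time): J1 J5 J3 J4 J2 J6.
J1: 0→18, due 27, lateness -9
J5: 18→35, due 44, lateness -9
J3: 35→50, due 18, lateness 32
J4: 50→63, due 22, lateness 41
J2: 63→74, due 39, lateness 35
J6: 74→80, due 41, lateness 39
Maximum = 41.

41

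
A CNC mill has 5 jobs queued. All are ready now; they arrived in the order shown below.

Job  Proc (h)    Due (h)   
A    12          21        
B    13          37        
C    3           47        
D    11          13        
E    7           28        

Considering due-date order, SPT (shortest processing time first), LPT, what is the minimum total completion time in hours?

EDD (increasing due date): D A E B C.
D: 0→11
A: 11→23
E: 23→30
B: 30→43
C: 43→46
Sum = 11+23+30+43+46 = 153.
SPT (increasing processing time): C E D A B.
C: 0→3
E: 3→10
D: 10→21
A: 21→33
B: 33→46
Sum = 3+10+21+33+46 = 113.
LPT (decreasing processing time): B A D E C.
B: 0→13
A: 13→25
D: 25→36
E: 36→43
C: 43→46
Sum = 13+25+36+43+46 = 163.
EDD 153, SPT 113, LPT 163 → minimum 113.

113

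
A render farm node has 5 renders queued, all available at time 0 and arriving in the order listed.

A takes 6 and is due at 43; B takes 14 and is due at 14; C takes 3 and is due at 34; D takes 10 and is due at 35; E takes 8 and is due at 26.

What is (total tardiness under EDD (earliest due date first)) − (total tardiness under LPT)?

-13

EDD (increasing due date): B E C D A.
B: 0→14, due 14, tardiness 0
E: 14→22, due 26, tardiness 0
C: 22→25, due 34, tardiness 0
D: 25→35, due 35, tardiness 0
A: 35→41, due 43, tardiness 0
Sum = 0+0+0+0+0 = 0.
LPT (decreasing processing time): B D E A C.
B: 0→14, due 14, tardiness 0
D: 14→24, due 35, tardiness 0
E: 24→32, due 26, tardiness 6
A: 32→38, due 43, tardiness 0
C: 38→41, due 34, tardiness 7
Sum = 0+0+6+0+7 = 13.
Difference = 0 − 13 = -13.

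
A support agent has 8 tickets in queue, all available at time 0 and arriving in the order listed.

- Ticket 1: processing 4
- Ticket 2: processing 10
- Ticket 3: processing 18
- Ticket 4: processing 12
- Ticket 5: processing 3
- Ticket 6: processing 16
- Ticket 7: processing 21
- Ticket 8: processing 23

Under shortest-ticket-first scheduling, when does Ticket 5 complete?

SPT (increasing processing time): Ticket 5 Ticket 1 Ticket 2 Ticket 4 Ticket 6 Ticket 3 Ticket 7 Ticket 8.
Ticket 5: 0→3

3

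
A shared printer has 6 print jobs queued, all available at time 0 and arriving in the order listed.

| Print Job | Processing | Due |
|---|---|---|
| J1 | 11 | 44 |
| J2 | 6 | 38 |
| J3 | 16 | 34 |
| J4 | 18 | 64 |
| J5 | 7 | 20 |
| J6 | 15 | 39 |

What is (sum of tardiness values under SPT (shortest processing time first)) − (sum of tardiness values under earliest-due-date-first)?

SPT (increasing processing time): J2 J5 J1 J6 J3 J4.
J2: 0→6, due 38, tardiness 0
J5: 6→13, due 20, tardiness 0
J1: 13→24, due 44, tardiness 0
J6: 24→39, due 39, tardiness 0
J3: 39→55, due 34, tardiness 21
J4: 55→73, due 64, tardiness 9
Sum = 0+0+0+0+21+9 = 30.
EDD (increasing due date): J5 J3 J2 J6 J1 J4.
J5: 0→7, due 20, tardiness 0
J3: 7→23, due 34, tardiness 0
J2: 23→29, due 38, tardiness 0
J6: 29→44, due 39, tardiness 5
J1: 44→55, due 44, tardiness 11
J4: 55→73, due 64, tardiness 9
Sum = 0+0+0+5+11+9 = 25.
Difference = 30 − 25 = 5.

5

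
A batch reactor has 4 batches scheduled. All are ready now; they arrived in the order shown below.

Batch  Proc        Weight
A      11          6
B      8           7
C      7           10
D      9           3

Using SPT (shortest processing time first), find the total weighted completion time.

457

SPT (increasing processing time): C B D A.
C: finishes 7, weight 10, w·C = 70
B: finishes 15, weight 7, w·C = 105
D: finishes 24, weight 3, w·C = 72
A: finishes 35, weight 6, w·C = 210
Sum = 70+105+72+210 = 457.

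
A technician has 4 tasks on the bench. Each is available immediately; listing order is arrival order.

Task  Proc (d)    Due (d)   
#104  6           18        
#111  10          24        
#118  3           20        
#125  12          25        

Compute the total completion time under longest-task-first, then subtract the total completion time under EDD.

28

LPT (decreasing processing time): #125 #111 #104 #118.
#125: 0→12
#111: 12→22
#104: 22→28
#118: 28→31
Sum = 12+22+28+31 = 93.
EDD (increasing due date): #104 #118 #111 #125.
#104: 0→6
#118: 6→9
#111: 9→19
#125: 19→31
Sum = 6+9+19+31 = 65.
Difference = 93 − 65 = 28.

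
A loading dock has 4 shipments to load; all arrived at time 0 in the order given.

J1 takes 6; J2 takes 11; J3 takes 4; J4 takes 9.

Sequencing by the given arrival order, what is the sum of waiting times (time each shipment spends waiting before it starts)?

44

FIFO (arrival order): J1 J2 J3 J4.
J1: waits 0, runs 0→6
J2: waits 6, runs 6→17
J3: waits 17, runs 17→21
J4: waits 21, runs 21→30
Sum = 0+6+17+21 = 44.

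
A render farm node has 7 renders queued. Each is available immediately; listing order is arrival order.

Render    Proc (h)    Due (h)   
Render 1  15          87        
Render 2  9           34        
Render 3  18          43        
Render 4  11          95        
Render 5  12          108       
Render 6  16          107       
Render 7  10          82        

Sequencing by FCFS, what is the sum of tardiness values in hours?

9

FIFO (arrival order): Render 1 Render 2 Render 3 Render 4 Render 5 Render 6 Render 7.
Render 1: 0→15, due 87, tardiness 0
Render 2: 15→24, due 34, tardiness 0
Render 3: 24→42, due 43, tardiness 0
Render 4: 42→53, due 95, tardiness 0
Render 5: 53→65, due 108, tardiness 0
Render 6: 65→81, due 107, tardiness 0
Render 7: 81→91, due 82, tardiness 9
Sum = 0+0+0+0+0+0+9 = 9.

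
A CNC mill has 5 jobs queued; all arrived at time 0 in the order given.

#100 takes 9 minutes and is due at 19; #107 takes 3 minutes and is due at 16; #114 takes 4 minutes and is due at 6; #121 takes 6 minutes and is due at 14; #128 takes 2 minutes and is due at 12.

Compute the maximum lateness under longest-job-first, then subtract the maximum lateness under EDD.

LPT (decreasing processing time): #100 #121 #114 #107 #128.
#100: 0→9, due 19, lateness -10
#121: 9→15, due 14, lateness 1
#114: 15→19, due 6, lateness 13
#107: 19→22, due 16, lateness 6
#128: 22→24, due 12, lateness 12
Maximum = 13.
EDD (increasing due date): #114 #128 #121 #107 #100.
#114: 0→4, due 6, lateness -2
#128: 4→6, due 12, lateness -6
#121: 6→12, due 14, lateness -2
#107: 12→15, due 16, lateness -1
#100: 15→24, due 19, lateness 5
Maximum = 5.
Difference = 13 − 5 = 8.

8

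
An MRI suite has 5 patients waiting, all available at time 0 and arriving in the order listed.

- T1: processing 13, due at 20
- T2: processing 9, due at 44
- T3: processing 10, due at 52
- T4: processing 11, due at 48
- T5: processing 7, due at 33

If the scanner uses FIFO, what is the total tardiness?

17

FIFO (arrival order): T1 T2 T3 T4 T5.
T1: 0→13, due 20, tardiness 0
T2: 13→22, due 44, tardiness 0
T3: 22→32, due 52, tardiness 0
T4: 32→43, due 48, tardiness 0
T5: 43→50, due 33, tardiness 17
Sum = 0+0+0+0+17 = 17.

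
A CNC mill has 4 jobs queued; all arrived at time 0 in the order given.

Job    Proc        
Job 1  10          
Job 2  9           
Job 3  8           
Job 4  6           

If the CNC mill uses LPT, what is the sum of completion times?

89

LPT (decreasing processing time): Job 1 Job 2 Job 3 Job 4.
Job 1: 0→10
Job 2: 10→19
Job 3: 19→27
Job 4: 27→33
Sum = 10+19+27+33 = 89.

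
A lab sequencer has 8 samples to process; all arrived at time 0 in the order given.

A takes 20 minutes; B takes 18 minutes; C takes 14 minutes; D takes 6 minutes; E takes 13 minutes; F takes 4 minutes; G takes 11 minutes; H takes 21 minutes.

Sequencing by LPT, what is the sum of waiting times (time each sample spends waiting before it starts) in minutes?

480

LPT (decreasing processing time): H A B C E G D F.
H: waits 0, runs 0→21
A: waits 21, runs 21→41
B: waits 41, runs 41→59
C: waits 59, runs 59→73
E: waits 73, runs 73→86
G: waits 86, runs 86→97
D: waits 97, runs 97→103
F: waits 103, runs 103→107
Sum = 0+21+41+59+73+86+97+103 = 480.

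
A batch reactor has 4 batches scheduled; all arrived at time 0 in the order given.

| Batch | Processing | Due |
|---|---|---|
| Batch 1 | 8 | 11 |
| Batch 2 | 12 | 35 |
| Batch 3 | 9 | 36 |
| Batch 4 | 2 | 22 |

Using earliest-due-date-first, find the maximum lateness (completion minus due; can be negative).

-3

EDD (increasing due date): Batch 1 Batch 4 Batch 2 Batch 3.
Batch 1: 0→8, due 11, lateness -3
Batch 4: 8→10, due 22, lateness -12
Batch 2: 10→22, due 35, lateness -13
Batch 3: 22→31, due 36, lateness -5
Maximum = -3.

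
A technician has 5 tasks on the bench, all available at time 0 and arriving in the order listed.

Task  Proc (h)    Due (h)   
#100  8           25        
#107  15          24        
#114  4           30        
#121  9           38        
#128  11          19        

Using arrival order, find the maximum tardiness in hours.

FIFO (arrival order): #100 #107 #114 #121 #128.
#100: 0→8, due 25, tardiness 0
#107: 8→23, due 24, tardiness 0
#114: 23→27, due 30, tardiness 0
#121: 27→36, due 38, tardiness 0
#128: 36→47, due 19, tardiness 28
Maximum = 28.

28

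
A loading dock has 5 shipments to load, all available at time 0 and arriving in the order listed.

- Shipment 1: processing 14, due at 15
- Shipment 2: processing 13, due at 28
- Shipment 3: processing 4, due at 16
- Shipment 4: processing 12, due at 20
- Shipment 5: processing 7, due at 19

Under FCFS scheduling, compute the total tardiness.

69

FIFO (arrival order): Shipment 1 Shipment 2 Shipment 3 Shipment 4 Shipment 5.
Shipment 1: 0→14, due 15, tardiness 0
Shipment 2: 14→27, due 28, tardiness 0
Shipment 3: 27→31, due 16, tardiness 15
Shipment 4: 31→43, due 20, tardiness 23
Shipment 5: 43→50, due 19, tardiness 31
Sum = 0+0+15+23+31 = 69.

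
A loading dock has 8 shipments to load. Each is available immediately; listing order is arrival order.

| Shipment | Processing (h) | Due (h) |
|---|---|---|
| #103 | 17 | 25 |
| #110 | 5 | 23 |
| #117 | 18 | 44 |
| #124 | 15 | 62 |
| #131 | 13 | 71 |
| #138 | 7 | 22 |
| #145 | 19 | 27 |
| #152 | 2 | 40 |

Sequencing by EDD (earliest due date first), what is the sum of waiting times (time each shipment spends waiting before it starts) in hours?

297

EDD (increasing due date): #138 #110 #103 #145 #152 #117 #124 #131.
#138: waits 0, runs 0→7
#110: waits 7, runs 7→12
#103: waits 12, runs 12→29
#145: waits 29, runs 29→48
#152: waits 48, runs 48→50
#117: waits 50, runs 50→68
#124: waits 68, runs 68→83
#131: waits 83, runs 83→96
Sum = 0+7+12+29+48+50+68+83 = 297.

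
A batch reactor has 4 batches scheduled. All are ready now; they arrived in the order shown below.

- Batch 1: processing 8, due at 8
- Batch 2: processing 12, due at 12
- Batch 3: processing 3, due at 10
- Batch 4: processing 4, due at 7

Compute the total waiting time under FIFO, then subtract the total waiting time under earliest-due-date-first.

20

FIFO (arrival order): Batch 1 Batch 2 Batch 3 Batch 4.
Batch 1: waits 0, runs 0→8
Batch 2: waits 8, runs 8→20
Batch 3: waits 20, runs 20→23
Batch 4: waits 23, runs 23→27
Sum = 0+8+20+23 = 51.
EDD (increasing due date): Batch 4 Batch 1 Batch 3 Batch 2.
Batch 4: waits 0, runs 0→4
Batch 1: waits 4, runs 4→12
Batch 3: waits 12, runs 12→15
Batch 2: waits 15, runs 15→27
Sum = 0+4+12+15 = 31.
Difference = 51 − 31 = 20.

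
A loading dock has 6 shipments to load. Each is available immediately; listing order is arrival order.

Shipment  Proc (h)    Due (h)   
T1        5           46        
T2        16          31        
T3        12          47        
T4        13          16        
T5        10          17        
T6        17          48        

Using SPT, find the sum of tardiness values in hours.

SPT (increasing processing time): T1 T5 T3 T4 T2 T6.
T1: 0→5, due 46, tardiness 0
T5: 5→15, due 17, tardiness 0
T3: 15→27, due 47, tardiness 0
T4: 27→40, due 16, tardiness 24
T2: 40→56, due 31, tardiness 25
T6: 56→73, due 48, tardiness 25
Sum = 0+0+0+24+25+25 = 74.

74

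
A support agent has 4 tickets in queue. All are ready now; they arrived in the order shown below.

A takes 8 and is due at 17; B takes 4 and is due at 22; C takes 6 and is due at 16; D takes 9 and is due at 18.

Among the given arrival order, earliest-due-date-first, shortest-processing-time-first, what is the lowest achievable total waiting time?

32

FIFO (arrival order): A B C D.
A: waits 0, runs 0→8
B: waits 8, runs 8→12
C: waits 12, runs 12→18
D: waits 18, runs 18→27
Sum = 0+8+12+18 = 38.
EDD (increasing due date): C A D B.
C: waits 0, runs 0→6
A: waits 6, runs 6→14
D: waits 14, runs 14→23
B: waits 23, runs 23→27
Sum = 0+6+14+23 = 43.
SPT (increasing processing time): B C A D.
B: waits 0, runs 0→4
C: waits 4, runs 4→10
A: waits 10, runs 10→18
D: waits 18, runs 18→27
Sum = 0+4+10+18 = 32.
FIFO 38, EDD 43, SPT 32 → minimum 32.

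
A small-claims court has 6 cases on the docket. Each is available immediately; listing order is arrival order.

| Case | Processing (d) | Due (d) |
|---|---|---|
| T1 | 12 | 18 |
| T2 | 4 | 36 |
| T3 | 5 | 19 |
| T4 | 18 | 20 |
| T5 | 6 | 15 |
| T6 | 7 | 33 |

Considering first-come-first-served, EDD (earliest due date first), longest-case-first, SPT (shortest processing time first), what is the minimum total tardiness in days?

48

FIFO (arrival order): T1 T2 T3 T4 T5 T6.
T1: 0→12, due 18, tardiness 0
T2: 12→16, due 36, tardiness 0
T3: 16→21, due 19, tardiness 2
T4: 21→39, due 20, tardiness 19
T5: 39→45, due 15, tardiness 30
T6: 45→52, due 33, tardiness 19
Sum = 0+0+2+19+30+19 = 70.
EDD (increasing due date): T5 T1 T3 T4 T6 T2.
T5: 0→6, due 15, tardiness 0
T1: 6→18, due 18, tardiness 0
T3: 18→23, due 19, tardiness 4
T4: 23→41, due 20, tardiness 21
T6: 41→48, due 33, tardiness 15
T2: 48→52, due 36, tardiness 16
Sum = 0+0+4+21+15+16 = 56.
LPT (decreasing processing time): T4 T1 T6 T5 T3 T2.
T4: 0→18, due 20, tardiness 0
T1: 18→30, due 18, tardiness 12
T6: 30→37, due 33, tardiness 4
T5: 37→43, due 15, tardiness 28
T3: 43→48, due 19, tardiness 29
T2: 48→52, due 36, tardiness 16
Sum = 0+12+4+28+29+16 = 89.
SPT (increasing processing time): T2 T3 T5 T6 T1 T4.
T2: 0→4, due 36, tardiness 0
T3: 4→9, due 19, tardiness 0
T5: 9→15, due 15, tardiness 0
T6: 15→22, due 33, tardiness 0
T1: 22→34, due 18, tardiness 16
T4: 34→52, due 20, tardiness 32
Sum = 0+0+0+0+16+32 = 48.
FIFO 70, EDD 56, LPT 89, SPT 48 → minimum 48.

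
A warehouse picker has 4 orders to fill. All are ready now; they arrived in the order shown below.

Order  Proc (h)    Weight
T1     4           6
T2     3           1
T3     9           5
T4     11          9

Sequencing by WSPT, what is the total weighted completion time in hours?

WSPT (decreasing weight/processing-time ratio): T1 T4 T3 T2.
T1: finishes 4, weight 6, w·C = 24
T4: finishes 15, weight 9, w·C = 135
T3: finishes 24, weight 5, w·C = 120
T2: finishes 27, weight 1, w·C = 27
Sum = 24+135+120+27 = 306.

306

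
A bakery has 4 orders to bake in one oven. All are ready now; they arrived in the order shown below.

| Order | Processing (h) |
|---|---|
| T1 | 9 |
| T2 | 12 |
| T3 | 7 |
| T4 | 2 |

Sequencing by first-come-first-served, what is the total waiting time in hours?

58

FIFO (arrival order): T1 T2 T3 T4.
T1: waits 0, runs 0→9
T2: waits 9, runs 9→21
T3: waits 21, runs 21→28
T4: waits 28, runs 28→30
Sum = 0+9+21+28 = 58.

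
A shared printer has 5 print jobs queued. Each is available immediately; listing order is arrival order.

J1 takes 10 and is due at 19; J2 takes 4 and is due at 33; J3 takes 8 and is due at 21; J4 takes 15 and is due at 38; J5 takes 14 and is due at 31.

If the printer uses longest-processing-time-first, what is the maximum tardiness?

26

LPT (decreasing processing time): J4 J5 J1 J3 J2.
J4: 0→15, due 38, tardiness 0
J5: 15→29, due 31, tardiness 0
J1: 29→39, due 19, tardiness 20
J3: 39→47, due 21, tardiness 26
J2: 47→51, due 33, tardiness 18
Maximum = 26.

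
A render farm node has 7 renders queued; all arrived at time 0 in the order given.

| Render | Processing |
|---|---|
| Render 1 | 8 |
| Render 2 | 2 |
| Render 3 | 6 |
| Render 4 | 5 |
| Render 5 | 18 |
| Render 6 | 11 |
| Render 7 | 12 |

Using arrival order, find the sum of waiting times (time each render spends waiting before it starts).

FIFO (arrival order): Render 1 Render 2 Render 3 Render 4 Render 5 Render 6 Render 7.
Render 1: waits 0, runs 0→8
Render 2: waits 8, runs 8→10
Render 3: waits 10, runs 10→16
Render 4: waits 16, runs 16→21
Render 5: waits 21, runs 21→39
Render 6: waits 39, runs 39→50
Render 7: waits 50, runs 50→62
Sum = 0+8+10+16+21+39+50 = 144.

144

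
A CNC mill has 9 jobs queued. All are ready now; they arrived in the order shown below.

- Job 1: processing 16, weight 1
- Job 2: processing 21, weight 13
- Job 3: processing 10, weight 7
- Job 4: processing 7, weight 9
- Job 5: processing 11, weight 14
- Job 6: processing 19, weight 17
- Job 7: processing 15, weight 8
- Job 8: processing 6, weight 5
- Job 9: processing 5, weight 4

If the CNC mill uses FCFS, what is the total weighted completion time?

FIFO (arrival order): Job 1 Job 2 Job 3 Job 4 Job 5 Job 6 Job 7 Job 8 Job 9.
Job 1: finishes 16, weight 1, w·C = 16
Job 2: finishes 37, weight 13, w·C = 481
Job 3: finishes 47, weight 7, w·C = 329
Job 4: finishes 54, weight 9, w·C = 486
Job 5: finishes 65, weight 14, w·C = 910
Job 6: finishes 84, weight 17, w·C = 1428
Job 7: finishes 99, weight 8, w·C = 792
Job 8: finishes 105, weight 5, w·C = 525
Job 9: finishes 110, weight 4, w·C = 440
Sum = 16+481+329+486+910+1428+792+525+440 = 5407.

5407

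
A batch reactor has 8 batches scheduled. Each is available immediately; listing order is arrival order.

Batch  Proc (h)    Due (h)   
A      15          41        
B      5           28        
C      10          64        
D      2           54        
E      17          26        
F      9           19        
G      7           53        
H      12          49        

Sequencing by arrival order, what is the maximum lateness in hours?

FIFO (arrival order): A B C D E F G H.
A: 0→15, due 41, lateness -26
B: 15→20, due 28, lateness -8
C: 20→30, due 64, lateness -34
D: 30→32, due 54, lateness -22
E: 32→49, due 26, lateness 23
F: 49→58, due 19, lateness 39
G: 58→65, due 53, lateness 12
H: 65→77, due 49, lateness 28
Maximum = 39.

39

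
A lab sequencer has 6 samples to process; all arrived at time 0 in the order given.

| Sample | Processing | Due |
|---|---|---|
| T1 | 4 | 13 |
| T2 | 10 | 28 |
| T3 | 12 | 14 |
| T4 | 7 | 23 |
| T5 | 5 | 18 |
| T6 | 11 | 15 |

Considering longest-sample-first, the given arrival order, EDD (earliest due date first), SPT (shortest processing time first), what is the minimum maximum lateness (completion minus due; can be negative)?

LPT (decreasing processing time): T3 T6 T2 T4 T5 T1.
T3: 0→12, due 14, lateness -2
T6: 12→23, due 15, lateness 8
T2: 23→33, due 28, lateness 5
T4: 33→40, due 23, lateness 17
T5: 40→45, due 18, lateness 27
T1: 45→49, due 13, lateness 36
Maximum = 36.
FIFO (arrival order): T1 T2 T3 T4 T5 T6.
T1: 0→4, due 13, lateness -9
T2: 4→14, due 28, lateness -14
T3: 14→26, due 14, lateness 12
T4: 26→33, due 23, lateness 10
T5: 33→38, due 18, lateness 20
T6: 38→49, due 15, lateness 34
Maximum = 34.
EDD (increasing due date): T1 T3 T6 T5 T4 T2.
T1: 0→4, due 13, lateness -9
T3: 4→16, due 14, lateness 2
T6: 16→27, due 15, lateness 12
T5: 27→32, due 18, lateness 14
T4: 32→39, due 23, lateness 16
T2: 39→49, due 28, lateness 21
Maximum = 21.
SPT (increasing processing time): T1 T5 T4 T2 T6 T3.
T1: 0→4, due 13, lateness -9
T5: 4→9, due 18, lateness -9
T4: 9→16, due 23, lateness -7
T2: 16→26, due 28, lateness -2
T6: 26→37, due 15, lateness 22
T3: 37→49, due 14, lateness 35
Maximum = 35.
LPT 36, FIFO 34, EDD 21, SPT 35 → minimum 21.

21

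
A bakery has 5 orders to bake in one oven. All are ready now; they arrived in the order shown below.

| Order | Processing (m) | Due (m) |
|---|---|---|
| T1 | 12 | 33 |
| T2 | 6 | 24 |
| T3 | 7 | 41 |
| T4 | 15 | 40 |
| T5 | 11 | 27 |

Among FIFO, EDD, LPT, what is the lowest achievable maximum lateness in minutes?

FIFO (arrival order): T1 T2 T3 T4 T5.
T1: 0→12, due 33, lateness -21
T2: 12→18, due 24, lateness -6
T3: 18→25, due 41, lateness -16
T4: 25→40, due 40, lateness 0
T5: 40→51, due 27, lateness 24
Maximum = 24.
EDD (increasing due date): T2 T5 T1 T4 T3.
T2: 0→6, due 24, lateness -18
T5: 6→17, due 27, lateness -10
T1: 17→29, due 33, lateness -4
T4: 29→44, due 40, lateness 4
T3: 44→51, due 41, lateness 10
Maximum = 10.
LPT (decreasing processing time): T4 T1 T5 T3 T2.
T4: 0→15, due 40, lateness -25
T1: 15→27, due 33, lateness -6
T5: 27→38, due 27, lateness 11
T3: 38→45, due 41, lateness 4
T2: 45→51, due 24, lateness 27
Maximum = 27.
FIFO 24, EDD 10, LPT 27 → minimum 10.

10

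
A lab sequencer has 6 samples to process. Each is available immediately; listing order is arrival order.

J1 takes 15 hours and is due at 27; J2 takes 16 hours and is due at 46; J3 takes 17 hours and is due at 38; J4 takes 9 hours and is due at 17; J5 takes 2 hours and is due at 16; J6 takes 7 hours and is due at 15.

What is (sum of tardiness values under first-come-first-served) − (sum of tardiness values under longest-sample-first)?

FIFO (arrival order): J1 J2 J3 J4 J5 J6.
J1: 0→15, due 27, tardiness 0
J2: 15→31, due 46, tardiness 0
J3: 31→48, due 38, tardiness 10
J4: 48→57, due 17, tardiness 40
J5: 57→59, due 16, tardiness 43
J6: 59→66, due 15, tardiness 51
Sum = 0+0+10+40+43+51 = 144.
LPT (decreasing processing time): J3 J2 J1 J4 J6 J5.
J3: 0→17, due 38, tardiness 0
J2: 17→33, due 46, tardiness 0
J1: 33→48, due 27, tardiness 21
J4: 48→57, due 17, tardiness 40
J6: 57→64, due 15, tardiness 49
J5: 64→66, due 16, tardiness 50
Sum = 0+0+21+40+49+50 = 160.
Difference = 144 − 160 = -16.

-16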